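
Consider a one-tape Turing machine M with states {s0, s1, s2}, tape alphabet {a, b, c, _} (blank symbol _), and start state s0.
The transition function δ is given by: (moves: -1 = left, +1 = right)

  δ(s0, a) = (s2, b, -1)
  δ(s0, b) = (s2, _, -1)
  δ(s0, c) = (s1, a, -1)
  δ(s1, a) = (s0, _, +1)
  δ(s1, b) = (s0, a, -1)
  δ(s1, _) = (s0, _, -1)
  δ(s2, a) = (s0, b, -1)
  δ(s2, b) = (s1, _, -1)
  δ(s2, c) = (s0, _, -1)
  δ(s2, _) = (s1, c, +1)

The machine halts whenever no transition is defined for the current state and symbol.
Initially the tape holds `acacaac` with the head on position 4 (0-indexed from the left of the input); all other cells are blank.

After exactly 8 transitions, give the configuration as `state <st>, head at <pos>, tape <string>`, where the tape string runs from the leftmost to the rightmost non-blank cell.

state s1, head at -2, tape aa_b_bac

state=s0 head=4 tape=__acac[a]ac   (s0,a)→(s2,b,-1)
state=s2 head=3 tape=__aca[c]bac   (s2,c)→(s0,_,-1)
state=s0 head=2 tape=__ac[a]_bac   (s0,a)→(s2,b,-1)
state=s2 head=1 tape=__a[c]b_bac   (s2,c)→(s0,_,-1)
state=s0 head=0 tape=__[a]_b_bac   (s0,a)→(s2,b,-1)
state=s2 head=-1 tape=_[_]b_b_bac   (s2,_)→(s1,c,+1)
state=s1 head=0 tape=_c[b]_b_bac   (s1,b)→(s0,a,-1)
state=s0 head=-1 tape=_[c]a_b_bac   (s0,c)→(s1,a,-1)
state=s1 head=-2 tape=[_]aa_b_bac
After 8 steps: state s1, head at -2, tape aa_b_bac.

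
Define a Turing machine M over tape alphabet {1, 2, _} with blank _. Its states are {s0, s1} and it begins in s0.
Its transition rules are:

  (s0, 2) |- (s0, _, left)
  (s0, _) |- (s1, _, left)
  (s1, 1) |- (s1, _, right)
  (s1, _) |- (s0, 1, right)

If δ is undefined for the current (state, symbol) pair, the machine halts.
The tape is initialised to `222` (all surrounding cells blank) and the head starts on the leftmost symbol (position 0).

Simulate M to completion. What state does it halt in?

s0

state=s0 head=0 tape=__[2]22   (s0,2)→(s0,_,left)
state=s0 head=-1 tape=_[_]_22   (s0,_)→(s1,_,left)
state=s1 head=-2 tape=[_]__22   (s1,_)→(s0,1,right)
state=s0 head=-1 tape=1[_]_22   (s0,_)→(s1,_,left)
state=s1 head=-2 tape=[1]__22   (s1,1)→(s1,_,right)
state=s1 head=-1 tape=_[_]_22   (s1,_)→(s0,1,right)
state=s0 head=0 tape=_1[_]22   (s0,_)→(s1,_,left)
state=s1 head=-1 tape=_[1]_22   (s1,1)→(s1,_,right)
state=s1 head=0 tape=__[_]22   (s1,_)→(s0,1,right)
state=s0 head=1 tape=__1[2]2   (s0,2)→(s0,_,left)
state=s0 head=0 tape=__[1]_2
No transition is defined for (s0, 1); M halts in state s0.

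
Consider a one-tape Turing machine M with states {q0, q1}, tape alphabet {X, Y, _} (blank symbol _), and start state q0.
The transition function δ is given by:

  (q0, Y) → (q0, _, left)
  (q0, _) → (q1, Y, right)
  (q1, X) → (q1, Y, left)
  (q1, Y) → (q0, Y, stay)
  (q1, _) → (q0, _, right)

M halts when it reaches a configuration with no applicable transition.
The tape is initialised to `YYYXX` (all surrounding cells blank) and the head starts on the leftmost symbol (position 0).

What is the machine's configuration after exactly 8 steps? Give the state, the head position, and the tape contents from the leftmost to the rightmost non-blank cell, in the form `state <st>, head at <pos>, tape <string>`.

q0 | _[Y]YYXX   read Y → write _, move left, go to q0
q0 | [_]_YYXX   read _ → write Y, move right, go to q1
q1 | Y[_]YYXX   read _ → write _, move right, go to q0
q0 | Y_[Y]YXX   read Y → write _, move left, go to q0
q0 | Y[_]_YXX   read _ → write Y, move right, go to q1
q1 | YY[_]YXX   read _ → write _, move right, go to q0
q0 | YY_[Y]XX   read Y → write _, move left, go to q0
q0 | YY[_]_XX   read _ → write Y, move right, go to q1
q1 | YYY[_]XX
After 8 steps: state q1, head at 2, tape YYY_XX.

state q1, head at 2, tape YYY_XX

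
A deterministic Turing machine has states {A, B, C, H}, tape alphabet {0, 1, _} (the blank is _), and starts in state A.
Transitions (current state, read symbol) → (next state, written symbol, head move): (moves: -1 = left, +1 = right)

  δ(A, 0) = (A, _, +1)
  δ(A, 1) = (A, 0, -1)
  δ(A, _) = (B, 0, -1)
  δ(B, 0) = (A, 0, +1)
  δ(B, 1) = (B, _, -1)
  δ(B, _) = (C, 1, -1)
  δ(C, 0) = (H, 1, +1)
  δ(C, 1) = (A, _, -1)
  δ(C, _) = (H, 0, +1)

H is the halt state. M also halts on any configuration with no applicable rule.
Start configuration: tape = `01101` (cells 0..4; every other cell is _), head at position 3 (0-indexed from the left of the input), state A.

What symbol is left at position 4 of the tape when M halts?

A | 011[0]1   read 0 → write _, move +1, go to A
A | 011_[1]   read 1 → write 0, move -1, go to A
A | 011[_]0   read _ → write 0, move -1, go to B
B | 01[1]00   read 1 → write _, move -1, go to B
B | 0[1]_00   read 1 → write _, move -1, go to B
B | [0]__00   read 0 → write 0, move +1, go to A
A | 0[_]_00   read _ → write 0, move -1, go to B
B | [0]0_00   read 0 → write 0, move +1, go to A
A | 0[0]_00   read 0 → write _, move +1, go to A
A | 0_[_]00   read _ → write 0, move -1, go to B
B | 0[_]000   read _ → write 1, move -1, go to C
C | [0]1000   read 0 → write 1, move +1, go to H
H | 1[1]000
Cell 4 holds 0 when M halts.

0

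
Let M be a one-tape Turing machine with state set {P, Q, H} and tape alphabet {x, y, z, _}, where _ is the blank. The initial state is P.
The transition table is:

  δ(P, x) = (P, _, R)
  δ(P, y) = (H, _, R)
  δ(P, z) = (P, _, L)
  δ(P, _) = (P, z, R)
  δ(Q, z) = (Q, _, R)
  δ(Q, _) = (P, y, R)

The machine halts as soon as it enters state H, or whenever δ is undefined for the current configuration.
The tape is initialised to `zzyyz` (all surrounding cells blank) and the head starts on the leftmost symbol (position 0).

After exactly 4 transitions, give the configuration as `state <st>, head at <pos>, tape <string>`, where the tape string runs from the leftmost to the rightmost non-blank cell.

state=P head=0 tape=_[z]zyyz   (P,z)→(P,_,L)
state=P head=-1 tape=[_]_zyyz   (P,_)→(P,z,R)
state=P head=0 tape=z[_]zyyz   (P,_)→(P,z,R)
state=P head=1 tape=zz[z]yyz   (P,z)→(P,_,L)
state=P head=0 tape=z[z]_yyz
After 4 steps: state P, head at 0, tape zz_yyz.

state P, head at 0, tape zz_yyz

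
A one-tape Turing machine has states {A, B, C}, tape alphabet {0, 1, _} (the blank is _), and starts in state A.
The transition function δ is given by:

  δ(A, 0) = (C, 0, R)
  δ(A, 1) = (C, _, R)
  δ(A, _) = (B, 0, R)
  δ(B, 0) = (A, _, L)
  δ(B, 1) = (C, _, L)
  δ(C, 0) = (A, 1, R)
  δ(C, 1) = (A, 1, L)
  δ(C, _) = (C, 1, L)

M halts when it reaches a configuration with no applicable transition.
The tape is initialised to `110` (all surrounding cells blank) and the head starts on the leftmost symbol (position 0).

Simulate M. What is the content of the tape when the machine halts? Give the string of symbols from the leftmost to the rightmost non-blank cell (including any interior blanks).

1110

state=A head=0 tape=[1]10__   (A,1)→(C,_,R)
state=C head=1 tape=_[1]0__   (C,1)→(A,1,L)
state=A head=0 tape=[_]10__   (A,_)→(B,0,R)
state=B head=1 tape=0[1]0__   (B,1)→(C,_,L)
state=C head=0 tape=[0]_0__   (C,0)→(A,1,R)
state=A head=1 tape=1[_]0__   (A,_)→(B,0,R)
state=B head=2 tape=10[0]__   (B,0)→(A,_,L)
state=A head=1 tape=1[0]___   (A,0)→(C,0,R)
state=C head=2 tape=10[_]__   (C,_)→(C,1,L)
state=C head=1 tape=1[0]1__   (C,0)→(A,1,R)
state=A head=2 tape=11[1]__   (A,1)→(C,_,R)
state=C head=3 tape=11_[_]_   (C,_)→(C,1,L)
state=C head=2 tape=11[_]1_   (C,_)→(C,1,L)
state=C head=1 tape=1[1]11_   (C,1)→(A,1,L)
state=A head=0 tape=[1]111_   (A,1)→(C,_,R)
state=C head=1 tape=_[1]11_   (C,1)→(A,1,L)
state=A head=0 tape=[_]111_   (A,_)→(B,0,R)
state=B head=1 tape=0[1]11_   (B,1)→(C,_,L)
state=C head=0 tape=[0]_11_   (C,0)→(A,1,R)
state=A head=1 tape=1[_]11_   (A,_)→(B,0,R)
state=B head=2 tape=10[1]1_   (B,1)→(C,_,L)
state=C head=1 tape=1[0]_1_   (C,0)→(A,1,R)
state=A head=2 tape=11[_]1_   (A,_)→(B,0,R)
state=B head=3 tape=110[1]_   (B,1)→(C,_,L)
state=C head=2 tape=11[0]__   (C,0)→(A,1,R)
state=A head=3 tape=111[_]_   (A,_)→(B,0,R)
state=B head=4 tape=1110[_]
The non-blank tape span at halt is 1110.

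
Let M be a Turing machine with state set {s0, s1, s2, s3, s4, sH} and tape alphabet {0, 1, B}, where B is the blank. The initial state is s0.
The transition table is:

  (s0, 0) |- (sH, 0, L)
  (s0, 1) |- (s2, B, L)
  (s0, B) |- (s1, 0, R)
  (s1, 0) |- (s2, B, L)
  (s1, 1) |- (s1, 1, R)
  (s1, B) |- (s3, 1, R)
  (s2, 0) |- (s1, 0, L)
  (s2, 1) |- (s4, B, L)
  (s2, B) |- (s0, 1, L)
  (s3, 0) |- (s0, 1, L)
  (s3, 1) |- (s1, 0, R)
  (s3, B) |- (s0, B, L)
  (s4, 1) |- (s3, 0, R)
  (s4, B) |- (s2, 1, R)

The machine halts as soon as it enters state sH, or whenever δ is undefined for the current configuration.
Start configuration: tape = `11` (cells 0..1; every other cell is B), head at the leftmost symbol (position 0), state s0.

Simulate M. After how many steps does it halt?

16

s0 | BB[1]1BB   read 1 → write B, move L, go to s2
s2 | B[B]B1BB   read B → write 1, move L, go to s0
s0 | [B]1B1BB   read B → write 0, move R, go to s1
s1 | 0[1]B1BB   read 1 → write 1, move R, go to s1
s1 | 01[B]1BB   read B → write 1, move R, go to s3
s3 | 011[1]BB   read 1 → write 0, move R, go to s1
s1 | 0110[B]B   read B → write 1, move R, go to s3
s3 | 01101[B]   read B → write B, move L, go to s0
s0 | 0110[1]B   read 1 → write B, move L, go to s2
s2 | 011[0]BB   read 0 → write 0, move L, go to s1
s1 | 01[1]0BB   read 1 → write 1, move R, go to s1
s1 | 011[0]BB   read 0 → write B, move L, go to s2
s2 | 01[1]BBB   read 1 → write B, move L, go to s4
s4 | 0[1]BBBB   read 1 → write 0, move R, go to s3
s3 | 00[B]BBB   read B → write B, move L, go to s0
s0 | 0[0]BBBB   read 0 → write 0, move L, go to sH
sH | [0]0BBBB
M halts after 16 transitions.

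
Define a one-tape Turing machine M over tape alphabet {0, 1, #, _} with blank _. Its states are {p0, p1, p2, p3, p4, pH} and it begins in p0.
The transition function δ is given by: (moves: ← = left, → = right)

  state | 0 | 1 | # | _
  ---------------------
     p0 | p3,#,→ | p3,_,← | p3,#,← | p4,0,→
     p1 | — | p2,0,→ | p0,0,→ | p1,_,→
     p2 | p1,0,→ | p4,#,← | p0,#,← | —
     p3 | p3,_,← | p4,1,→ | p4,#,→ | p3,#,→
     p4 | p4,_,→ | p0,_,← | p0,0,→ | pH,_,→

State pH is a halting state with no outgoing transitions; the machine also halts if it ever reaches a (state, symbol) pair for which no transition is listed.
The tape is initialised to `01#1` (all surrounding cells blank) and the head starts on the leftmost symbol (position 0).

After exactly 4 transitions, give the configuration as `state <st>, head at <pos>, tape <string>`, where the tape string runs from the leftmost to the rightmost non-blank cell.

state=p0 head=0 tape=[0]1#1   (p0,0)→(p3,#,→)
state=p3 head=1 tape=#[1]#1   (p3,1)→(p4,1,→)
state=p4 head=2 tape=#1[#]1   (p4,#)→(p0,0,→)
state=p0 head=3 tape=#10[1]   (p0,1)→(p3,_,←)
state=p3 head=2 tape=#1[0]_
After 4 steps: state p3, head at 2, tape #10.

state p3, head at 2, tape #10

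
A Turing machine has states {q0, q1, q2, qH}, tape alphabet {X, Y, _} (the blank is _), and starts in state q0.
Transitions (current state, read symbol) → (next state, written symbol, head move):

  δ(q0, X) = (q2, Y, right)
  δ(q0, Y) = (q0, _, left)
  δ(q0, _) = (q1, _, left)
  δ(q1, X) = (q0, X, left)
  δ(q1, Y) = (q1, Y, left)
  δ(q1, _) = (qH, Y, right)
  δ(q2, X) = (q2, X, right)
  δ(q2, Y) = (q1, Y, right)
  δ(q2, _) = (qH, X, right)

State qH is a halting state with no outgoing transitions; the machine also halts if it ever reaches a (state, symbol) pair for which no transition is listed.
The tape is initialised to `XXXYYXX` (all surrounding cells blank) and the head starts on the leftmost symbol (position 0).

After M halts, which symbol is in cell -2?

Y

state=q0 head=0 tape=__[X]XXYYXX   (q0,X)→(q2,Y,right)
state=q2 head=1 tape=__Y[X]XYYXX   (q2,X)→(q2,X,right)
state=q2 head=2 tape=__YX[X]YYXX   (q2,X)→(q2,X,right)
state=q2 head=3 tape=__YXX[Y]YXX   (q2,Y)→(q1,Y,right)
state=q1 head=4 tape=__YXXY[Y]XX   (q1,Y)→(q1,Y,left)
state=q1 head=3 tape=__YXX[Y]YXX   (q1,Y)→(q1,Y,left)
state=q1 head=2 tape=__YX[X]YYXX   (q1,X)→(q0,X,left)
state=q0 head=1 tape=__Y[X]XYYXX   (q0,X)→(q2,Y,right)
state=q2 head=2 tape=__YY[X]YYXX   (q2,X)→(q2,X,right)
state=q2 head=3 tape=__YYX[Y]YXX   (q2,Y)→(q1,Y,right)
state=q1 head=4 tape=__YYXY[Y]XX   (q1,Y)→(q1,Y,left)
state=q1 head=3 tape=__YYX[Y]YXX   (q1,Y)→(q1,Y,left)
state=q1 head=2 tape=__YY[X]YYXX   (q1,X)→(q0,X,left)
state=q0 head=1 tape=__Y[Y]XYYXX   (q0,Y)→(q0,_,left)
state=q0 head=0 tape=__[Y]_XYYXX   (q0,Y)→(q0,_,left)
state=q0 head=-1 tape=_[_]__XYYXX   (q0,_)→(q1,_,left)
state=q1 head=-2 tape=[_]___XYYXX   (q1,_)→(qH,Y,right)
state=qH head=-1 tape=Y[_]__XYYXX
Cell -2 holds Y when M halts.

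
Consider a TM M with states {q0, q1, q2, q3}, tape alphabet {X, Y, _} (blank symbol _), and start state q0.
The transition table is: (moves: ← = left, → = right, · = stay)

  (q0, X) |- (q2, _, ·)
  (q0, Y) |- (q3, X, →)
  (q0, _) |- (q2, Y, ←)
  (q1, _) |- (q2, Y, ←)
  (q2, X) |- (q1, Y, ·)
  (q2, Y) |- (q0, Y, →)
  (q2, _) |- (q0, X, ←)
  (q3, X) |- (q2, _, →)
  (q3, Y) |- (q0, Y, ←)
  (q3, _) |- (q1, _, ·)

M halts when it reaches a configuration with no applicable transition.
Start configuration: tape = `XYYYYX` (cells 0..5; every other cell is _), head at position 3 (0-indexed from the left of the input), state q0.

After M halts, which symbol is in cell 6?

state=q0 head=3 tape=XYY[Y]YX_   (q0,Y)→(q3,X,→)
state=q3 head=4 tape=XYYX[Y]X_   (q3,Y)→(q0,Y,←)
state=q0 head=3 tape=XYY[X]YX_   (q0,X)→(q2,_,·)
state=q2 head=3 tape=XYY[_]YX_   (q2,_)→(q0,X,←)
state=q0 head=2 tape=XY[Y]XYX_   (q0,Y)→(q3,X,→)
state=q3 head=3 tape=XYX[X]YX_   (q3,X)→(q2,_,→)
state=q2 head=4 tape=XYX_[Y]X_   (q2,Y)→(q0,Y,→)
state=q0 head=5 tape=XYX_Y[X]_   (q0,X)→(q2,_,·)
state=q2 head=5 tape=XYX_Y[_]_   (q2,_)→(q0,X,←)
state=q0 head=4 tape=XYX_[Y]X_   (q0,Y)→(q3,X,→)
state=q3 head=5 tape=XYX_X[X]_   (q3,X)→(q2,_,→)
state=q2 head=6 tape=XYX_X_[_]   (q2,_)→(q0,X,←)
state=q0 head=5 tape=XYX_X[_]X   (q0,_)→(q2,Y,←)
state=q2 head=4 tape=XYX_[X]YX   (q2,X)→(q1,Y,·)
state=q1 head=4 tape=XYX_[Y]YX
Cell 6 holds X when M halts.

X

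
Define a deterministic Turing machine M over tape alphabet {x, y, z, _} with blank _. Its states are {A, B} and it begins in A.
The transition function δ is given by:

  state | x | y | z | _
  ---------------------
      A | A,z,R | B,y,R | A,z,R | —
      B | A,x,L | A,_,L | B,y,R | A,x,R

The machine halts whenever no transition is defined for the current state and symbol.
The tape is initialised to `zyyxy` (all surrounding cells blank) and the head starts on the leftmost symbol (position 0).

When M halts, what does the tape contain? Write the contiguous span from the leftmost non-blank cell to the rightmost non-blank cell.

zyxzyx

A | [z]yyxy__   read z → write z, move R, go to A
A | z[y]yxy__   read y → write y, move R, go to B
B | zy[y]xy__   read y → write _, move L, go to A
A | z[y]_xy__   read y → write y, move R, go to B
B | zy[_]xy__   read _ → write x, move R, go to A
A | zyx[x]y__   read x → write z, move R, go to A
A | zyxz[y]__   read y → write y, move R, go to B
B | zyxzy[_]_   read _ → write x, move R, go to A
A | zyxzyx[_]
The non-blank tape span at halt is zyxzyx.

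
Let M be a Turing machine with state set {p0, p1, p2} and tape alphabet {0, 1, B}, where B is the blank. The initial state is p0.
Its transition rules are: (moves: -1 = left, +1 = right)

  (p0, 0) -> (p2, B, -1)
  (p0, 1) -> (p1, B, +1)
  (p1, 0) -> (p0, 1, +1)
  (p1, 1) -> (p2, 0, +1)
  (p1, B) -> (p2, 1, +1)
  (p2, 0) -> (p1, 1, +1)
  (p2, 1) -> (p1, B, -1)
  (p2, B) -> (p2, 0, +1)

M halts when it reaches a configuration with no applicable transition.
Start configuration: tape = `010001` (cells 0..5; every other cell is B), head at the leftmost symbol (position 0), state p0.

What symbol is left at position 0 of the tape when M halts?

p0 | B[0]10001   read 0 → write B, move -1, go to p2
p2 | [B]B10001   read B → write 0, move +1, go to p2
p2 | 0[B]10001   read B → write 0, move +1, go to p2
p2 | 00[1]0001   read 1 → write B, move -1, go to p1
p1 | 0[0]B0001   read 0 → write 1, move +1, go to p0
p0 | 01[B]0001
Cell 0 holds 1 when M halts.

1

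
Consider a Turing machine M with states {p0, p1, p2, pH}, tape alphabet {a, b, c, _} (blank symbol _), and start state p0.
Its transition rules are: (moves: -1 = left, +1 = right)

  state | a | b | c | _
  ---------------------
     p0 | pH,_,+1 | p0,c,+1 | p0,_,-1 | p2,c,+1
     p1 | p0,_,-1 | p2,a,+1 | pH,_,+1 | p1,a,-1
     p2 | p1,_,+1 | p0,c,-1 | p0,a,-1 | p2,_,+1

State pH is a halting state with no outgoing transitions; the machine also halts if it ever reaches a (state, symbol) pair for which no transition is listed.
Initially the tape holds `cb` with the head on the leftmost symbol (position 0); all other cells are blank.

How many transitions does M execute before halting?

17

p0 | __[c]b_   read c → write _, move -1, go to p0
p0 | _[_]_b_   read _ → write c, move +1, go to p2
p2 | _c[_]b_   read _ → write _, move +1, go to p2
p2 | _c_[b]_   read b → write c, move -1, go to p0
p0 | _c[_]c_   read _ → write c, move +1, go to p2
p2 | _cc[c]_   read c → write a, move -1, go to p0
p0 | _c[c]a_   read c → write _, move -1, go to p0
p0 | _[c]_a_   read c → write _, move -1, go to p0
p0 | [_]__a_   read _ → write c, move +1, go to p2
p2 | c[_]_a_   read _ → write _, move +1, go to p2
p2 | c_[_]a_   read _ → write _, move +1, go to p2
p2 | c__[a]_   read a → write _, move +1, go to p1
p1 | c___[_]   read _ → write a, move -1, go to p1
p1 | c__[_]a   read _ → write a, move -1, go to p1
p1 | c_[_]aa   read _ → write a, move -1, go to p1
p1 | c[_]aaa   read _ → write a, move -1, go to p1
p1 | [c]aaaa   read c → write _, move +1, go to pH
pH | _[a]aaa
M halts after 17 transitions.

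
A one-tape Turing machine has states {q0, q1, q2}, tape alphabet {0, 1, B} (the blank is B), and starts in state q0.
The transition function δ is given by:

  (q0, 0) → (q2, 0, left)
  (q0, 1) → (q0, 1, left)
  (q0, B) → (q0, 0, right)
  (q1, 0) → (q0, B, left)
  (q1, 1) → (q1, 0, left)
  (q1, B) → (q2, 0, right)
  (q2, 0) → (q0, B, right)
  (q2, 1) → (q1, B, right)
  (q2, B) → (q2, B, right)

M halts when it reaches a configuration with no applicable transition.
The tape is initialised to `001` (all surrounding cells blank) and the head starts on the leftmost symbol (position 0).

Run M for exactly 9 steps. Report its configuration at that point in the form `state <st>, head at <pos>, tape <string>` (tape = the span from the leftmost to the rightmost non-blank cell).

state=q0 head=0 tape=B[0]01   (q0,0)→(q2,0,left)
state=q2 head=-1 tape=[B]001   (q2,B)→(q2,B,right)
state=q2 head=0 tape=B[0]01   (q2,0)→(q0,B,right)
state=q0 head=1 tape=BB[0]1   (q0,0)→(q2,0,left)
state=q2 head=0 tape=B[B]01   (q2,B)→(q2,B,right)
state=q2 head=1 tape=BB[0]1   (q2,0)→(q0,B,right)
state=q0 head=2 tape=BBB[1]   (q0,1)→(q0,1,left)
state=q0 head=1 tape=BB[B]1   (q0,B)→(q0,0,right)
state=q0 head=2 tape=BB0[1]   (q0,1)→(q0,1,left)
state=q0 head=1 tape=BB[0]1
After 9 steps: state q0, head at 1, tape 01.

state q0, head at 1, tape 01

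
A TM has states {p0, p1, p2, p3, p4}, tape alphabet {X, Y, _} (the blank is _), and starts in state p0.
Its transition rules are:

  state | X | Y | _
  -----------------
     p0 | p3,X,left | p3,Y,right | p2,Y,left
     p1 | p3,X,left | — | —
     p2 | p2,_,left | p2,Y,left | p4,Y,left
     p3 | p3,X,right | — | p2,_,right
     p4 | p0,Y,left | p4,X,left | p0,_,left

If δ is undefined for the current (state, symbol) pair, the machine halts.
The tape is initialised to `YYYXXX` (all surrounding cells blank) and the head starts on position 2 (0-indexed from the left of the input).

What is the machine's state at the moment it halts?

p3

p0 | YY[Y]XXX__   read Y → write Y, move right, go to p3
p3 | YYY[X]XX__   read X → write X, move right, go to p3
p3 | YYYX[X]X__   read X → write X, move right, go to p3
p3 | YYYXX[X]__   read X → write X, move right, go to p3
p3 | YYYXXX[_]_   read _ → write _, move right, go to p2
p2 | YYYXXX_[_]   read _ → write Y, move left, go to p4
p4 | YYYXXX[_]Y   read _ → write _, move left, go to p0
p0 | YYYXX[X]_Y   read X → write X, move left, go to p3
p3 | YYYX[X]X_Y   read X → write X, move right, go to p3
p3 | YYYXX[X]_Y   read X → write X, move right, go to p3
p3 | YYYXXX[_]Y   read _ → write _, move right, go to p2
p2 | YYYXXX_[Y]   read Y → write Y, move left, go to p2
p2 | YYYXXX[_]Y   read _ → write Y, move left, go to p4
p4 | YYYXX[X]YY   read X → write Y, move left, go to p0
p0 | YYYX[X]YYY   read X → write X, move left, go to p3
p3 | YYY[X]XYYY   read X → write X, move right, go to p3
p3 | YYYX[X]YYY   read X → write X, move right, go to p3
p3 | YYYXX[Y]YY
No transition is defined for (p3, Y); M halts in state p3.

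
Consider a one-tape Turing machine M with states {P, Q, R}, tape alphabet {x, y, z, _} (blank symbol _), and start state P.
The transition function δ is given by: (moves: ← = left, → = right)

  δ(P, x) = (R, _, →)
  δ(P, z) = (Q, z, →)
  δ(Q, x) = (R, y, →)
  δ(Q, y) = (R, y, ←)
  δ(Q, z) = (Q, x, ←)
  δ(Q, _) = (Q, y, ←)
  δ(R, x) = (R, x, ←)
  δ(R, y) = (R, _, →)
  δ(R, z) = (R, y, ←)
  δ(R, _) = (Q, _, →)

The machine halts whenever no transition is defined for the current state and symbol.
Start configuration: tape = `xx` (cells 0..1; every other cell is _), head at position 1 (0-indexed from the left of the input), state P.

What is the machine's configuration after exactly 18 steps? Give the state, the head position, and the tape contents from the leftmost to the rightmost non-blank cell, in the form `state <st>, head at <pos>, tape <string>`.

state=P head=1 tape=_x[x]____   (P,x)→(R,_,→)
state=R head=2 tape=_x_[_]___   (R,_)→(Q,_,→)
state=Q head=3 tape=_x__[_]__   (Q,_)→(Q,y,←)
state=Q head=2 tape=_x_[_]y__   (Q,_)→(Q,y,←)
state=Q head=1 tape=_x[_]yy__   (Q,_)→(Q,y,←)
state=Q head=0 tape=_[x]yyy__   (Q,x)→(R,y,→)
state=R head=1 tape=_y[y]yy__   (R,y)→(R,_,→)
state=R head=2 tape=_y_[y]y__   (R,y)→(R,_,→)
state=R head=3 tape=_y__[y]__   (R,y)→(R,_,→)
state=R head=4 tape=_y___[_]_   (R,_)→(Q,_,→)
state=Q head=5 tape=_y____[_]   (Q,_)→(Q,y,←)
state=Q head=4 tape=_y___[_]y   (Q,_)→(Q,y,←)
state=Q head=3 tape=_y__[_]yy   (Q,_)→(Q,y,←)
state=Q head=2 tape=_y_[_]yyy   (Q,_)→(Q,y,←)
state=Q head=1 tape=_y[_]yyyy   (Q,_)→(Q,y,←)
state=Q head=0 tape=_[y]yyyyy   (Q,y)→(R,y,←)
state=R head=-1 tape=[_]yyyyyy   (R,_)→(Q,_,→)
state=Q head=0 tape=_[y]yyyyy   (Q,y)→(R,y,←)
state=R head=-1 tape=[_]yyyyyy
After 18 steps: state R, head at -1, tape yyyyyy.

state R, head at -1, tape yyyyyy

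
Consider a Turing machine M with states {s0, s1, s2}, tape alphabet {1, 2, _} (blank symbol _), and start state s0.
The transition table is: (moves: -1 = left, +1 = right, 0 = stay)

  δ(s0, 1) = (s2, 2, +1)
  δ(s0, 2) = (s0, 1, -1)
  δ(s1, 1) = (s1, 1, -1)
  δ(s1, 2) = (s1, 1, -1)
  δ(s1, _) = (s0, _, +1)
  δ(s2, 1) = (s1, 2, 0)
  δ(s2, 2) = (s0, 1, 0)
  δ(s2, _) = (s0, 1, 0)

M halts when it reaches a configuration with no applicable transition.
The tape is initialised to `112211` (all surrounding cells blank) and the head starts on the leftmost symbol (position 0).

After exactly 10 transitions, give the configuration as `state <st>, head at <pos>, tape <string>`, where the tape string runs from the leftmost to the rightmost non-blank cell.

state s0, head at 0, tape 112211

state=s0 head=0 tape=_[1]12211   (s0,1)→(s2,2,+1)
state=s2 head=1 tape=_2[1]2211   (s2,1)→(s1,2,0)
state=s1 head=1 tape=_2[2]2211   (s1,2)→(s1,1,-1)
state=s1 head=0 tape=_[2]12211   (s1,2)→(s1,1,-1)
state=s1 head=-1 tape=[_]112211   (s1,_)→(s0,_,+1)
state=s0 head=0 tape=_[1]12211   (s0,1)→(s2,2,+1)
state=s2 head=1 tape=_2[1]2211   (s2,1)→(s1,2,0)
state=s1 head=1 tape=_2[2]2211   (s1,2)→(s1,1,-1)
state=s1 head=0 tape=_[2]12211   (s1,2)→(s1,1,-1)
state=s1 head=-1 tape=[_]112211   (s1,_)→(s0,_,+1)
state=s0 head=0 tape=_[1]12211
After 10 steps: state s0, head at 0, tape 112211.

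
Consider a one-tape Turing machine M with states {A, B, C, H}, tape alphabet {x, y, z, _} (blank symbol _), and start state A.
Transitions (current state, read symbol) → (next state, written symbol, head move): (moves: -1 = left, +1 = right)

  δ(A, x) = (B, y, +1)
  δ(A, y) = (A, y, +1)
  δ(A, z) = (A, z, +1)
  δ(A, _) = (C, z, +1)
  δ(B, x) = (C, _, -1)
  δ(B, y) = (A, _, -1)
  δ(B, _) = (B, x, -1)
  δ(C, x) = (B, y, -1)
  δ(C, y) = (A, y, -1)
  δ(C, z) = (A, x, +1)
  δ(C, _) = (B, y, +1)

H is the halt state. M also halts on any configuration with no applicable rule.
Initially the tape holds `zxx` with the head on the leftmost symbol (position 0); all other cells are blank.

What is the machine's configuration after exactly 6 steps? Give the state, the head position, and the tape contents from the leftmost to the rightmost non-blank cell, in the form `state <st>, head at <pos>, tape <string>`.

state=A head=0 tape=[z]xx   (A,z)→(A,z,+1)
state=A head=1 tape=z[x]x   (A,x)→(B,y,+1)
state=B head=2 tape=zy[x]   (B,x)→(C,_,-1)
state=C head=1 tape=z[y]_   (C,y)→(A,y,-1)
state=A head=0 tape=[z]y_   (A,z)→(A,z,+1)
state=A head=1 tape=z[y]_   (A,y)→(A,y,+1)
state=A head=2 tape=zy[_]
After 6 steps: state A, head at 2, tape zy.

state A, head at 2, tape zy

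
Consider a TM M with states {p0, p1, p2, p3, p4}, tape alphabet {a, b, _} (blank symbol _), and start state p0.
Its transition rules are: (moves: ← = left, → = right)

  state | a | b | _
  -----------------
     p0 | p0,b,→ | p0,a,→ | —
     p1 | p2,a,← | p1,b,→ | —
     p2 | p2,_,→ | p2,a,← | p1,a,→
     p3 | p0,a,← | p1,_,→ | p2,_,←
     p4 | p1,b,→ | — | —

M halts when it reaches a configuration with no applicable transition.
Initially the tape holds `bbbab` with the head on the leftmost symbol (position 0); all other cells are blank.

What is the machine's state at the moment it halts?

state=p0 head=0 tape=[b]bbab_   (p0,b)→(p0,a,→)
state=p0 head=1 tape=a[b]bab_   (p0,b)→(p0,a,→)
state=p0 head=2 tape=aa[b]ab_   (p0,b)→(p0,a,→)
state=p0 head=3 tape=aaa[a]b_   (p0,a)→(p0,b,→)
state=p0 head=4 tape=aaab[b]_   (p0,b)→(p0,a,→)
state=p0 head=5 tape=aaaba[_]
No transition is defined for (p0, _); M halts in state p0.

p0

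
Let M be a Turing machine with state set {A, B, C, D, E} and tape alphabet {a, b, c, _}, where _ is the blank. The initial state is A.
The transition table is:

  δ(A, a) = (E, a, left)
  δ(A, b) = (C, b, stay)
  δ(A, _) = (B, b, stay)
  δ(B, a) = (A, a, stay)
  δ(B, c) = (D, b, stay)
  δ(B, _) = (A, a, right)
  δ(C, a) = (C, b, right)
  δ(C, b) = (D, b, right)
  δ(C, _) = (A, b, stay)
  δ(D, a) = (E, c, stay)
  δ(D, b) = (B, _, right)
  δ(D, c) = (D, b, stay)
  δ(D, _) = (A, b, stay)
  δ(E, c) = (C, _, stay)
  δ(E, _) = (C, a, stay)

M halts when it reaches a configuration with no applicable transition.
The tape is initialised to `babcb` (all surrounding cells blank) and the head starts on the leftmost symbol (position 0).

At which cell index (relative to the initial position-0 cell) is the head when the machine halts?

state=A head=0 tape=[b]abcb   (A,b)→(C,b,stay)
state=C head=0 tape=[b]abcb   (C,b)→(D,b,right)
state=D head=1 tape=b[a]bcb   (D,a)→(E,c,stay)
state=E head=1 tape=b[c]bcb   (E,c)→(C,_,stay)
state=C head=1 tape=b[_]bcb   (C,_)→(A,b,stay)
state=A head=1 tape=b[b]bcb   (A,b)→(C,b,stay)
state=C head=1 tape=b[b]bcb   (C,b)→(D,b,right)
state=D head=2 tape=bb[b]cb   (D,b)→(B,_,right)
state=B head=3 tape=bb_[c]b   (B,c)→(D,b,stay)
state=D head=3 tape=bb_[b]b   (D,b)→(B,_,right)
state=B head=4 tape=bb__[b]
At halt the head is at cell 4.

4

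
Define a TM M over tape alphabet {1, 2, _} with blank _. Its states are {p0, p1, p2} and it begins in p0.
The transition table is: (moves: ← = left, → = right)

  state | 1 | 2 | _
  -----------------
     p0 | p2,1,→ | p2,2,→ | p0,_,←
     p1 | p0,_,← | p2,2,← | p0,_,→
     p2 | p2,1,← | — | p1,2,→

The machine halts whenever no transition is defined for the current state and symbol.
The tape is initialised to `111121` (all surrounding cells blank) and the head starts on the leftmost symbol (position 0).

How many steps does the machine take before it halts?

17

p0 | _[1]11121   read 1 → write 1, move →, go to p2
p2 | _1[1]1121   read 1 → write 1, move ←, go to p2
p2 | _[1]11121   read 1 → write 1, move ←, go to p2
p2 | [_]111121   read _ → write 2, move →, go to p1
p1 | 2[1]11121   read 1 → write _, move ←, go to p0
p0 | [2]_11121   read 2 → write 2, move →, go to p2
p2 | 2[_]11121   read _ → write 2, move →, go to p1
p1 | 22[1]1121   read 1 → write _, move ←, go to p0
p0 | 2[2]_1121   read 2 → write 2, move →, go to p2
p2 | 22[_]1121   read _ → write 2, move →, go to p1
p1 | 222[1]121   read 1 → write _, move ←, go to p0
p0 | 22[2]_121   read 2 → write 2, move →, go to p2
p2 | 222[_]121   read _ → write 2, move →, go to p1
p1 | 2222[1]21   read 1 → write _, move ←, go to p0
p0 | 222[2]_21   read 2 → write 2, move →, go to p2
p2 | 2222[_]21   read _ → write 2, move →, go to p1
p1 | 22222[2]1   read 2 → write 2, move ←, go to p2
p2 | 2222[2]21
M halts after 17 transitions.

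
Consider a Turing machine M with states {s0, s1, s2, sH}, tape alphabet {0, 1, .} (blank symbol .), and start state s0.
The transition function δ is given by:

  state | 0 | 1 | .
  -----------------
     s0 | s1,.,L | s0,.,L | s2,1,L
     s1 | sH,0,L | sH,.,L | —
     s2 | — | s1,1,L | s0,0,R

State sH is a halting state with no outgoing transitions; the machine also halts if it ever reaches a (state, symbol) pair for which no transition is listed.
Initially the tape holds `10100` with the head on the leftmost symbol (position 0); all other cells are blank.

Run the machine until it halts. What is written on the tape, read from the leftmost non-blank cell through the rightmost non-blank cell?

state=s0 head=0 tape=...[1]0100   (s0,1)→(s0,.,L)
state=s0 head=-1 tape=..[.].0100   (s0,.)→(s2,1,L)
state=s2 head=-2 tape=.[.]1.0100   (s2,.)→(s0,0,R)
state=s0 head=-1 tape=.0[1].0100   (s0,1)→(s0,.,L)
state=s0 head=-2 tape=.[0]..0100   (s0,0)→(s1,.,L)
state=s1 head=-3 tape=[.]...0100
The non-blank tape span at halt is 0100.

0100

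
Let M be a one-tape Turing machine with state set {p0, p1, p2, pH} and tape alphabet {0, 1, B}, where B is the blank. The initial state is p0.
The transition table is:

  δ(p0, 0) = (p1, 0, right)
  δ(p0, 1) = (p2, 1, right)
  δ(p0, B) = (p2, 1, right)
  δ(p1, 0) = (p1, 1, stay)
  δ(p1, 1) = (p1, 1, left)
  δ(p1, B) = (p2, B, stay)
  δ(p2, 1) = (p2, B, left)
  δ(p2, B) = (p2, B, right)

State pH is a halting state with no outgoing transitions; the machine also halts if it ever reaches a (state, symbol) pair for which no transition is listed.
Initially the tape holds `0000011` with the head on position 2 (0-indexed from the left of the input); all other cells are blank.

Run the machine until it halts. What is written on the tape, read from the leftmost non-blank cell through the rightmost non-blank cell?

011

state=p0 head=2 tape=B00[0]0011   (p0,0)→(p1,0,right)
state=p1 head=3 tape=B000[0]011   (p1,0)→(p1,1,stay)
state=p1 head=3 tape=B000[1]011   (p1,1)→(p1,1,left)
state=p1 head=2 tape=B00[0]1011   (p1,0)→(p1,1,stay)
state=p1 head=2 tape=B00[1]1011   (p1,1)→(p1,1,left)
state=p1 head=1 tape=B0[0]11011   (p1,0)→(p1,1,stay)
state=p1 head=1 tape=B0[1]11011   (p1,1)→(p1,1,left)
state=p1 head=0 tape=B[0]111011   (p1,0)→(p1,1,stay)
state=p1 head=0 tape=B[1]111011   (p1,1)→(p1,1,left)
state=p1 head=-1 tape=[B]1111011   (p1,B)→(p2,B,stay)
state=p2 head=-1 tape=[B]1111011   (p2,B)→(p2,B,right)
state=p2 head=0 tape=B[1]111011   (p2,1)→(p2,B,left)
state=p2 head=-1 tape=[B]B111011   (p2,B)→(p2,B,right)
state=p2 head=0 tape=B[B]111011   (p2,B)→(p2,B,right)
state=p2 head=1 tape=BB[1]11011   (p2,1)→(p2,B,left)
state=p2 head=0 tape=B[B]B11011   (p2,B)→(p2,B,right)
state=p2 head=1 tape=BB[B]11011   (p2,B)→(p2,B,right)
state=p2 head=2 tape=BBB[1]1011   (p2,1)→(p2,B,left)
state=p2 head=1 tape=BB[B]B1011   (p2,B)→(p2,B,right)
state=p2 head=2 tape=BBB[B]1011   (p2,B)→(p2,B,right)
state=p2 head=3 tape=BBBB[1]011   (p2,1)→(p2,B,left)
state=p2 head=2 tape=BBB[B]B011   (p2,B)→(p2,B,right)
state=p2 head=3 tape=BBBB[B]011   (p2,B)→(p2,B,right)
state=p2 head=4 tape=BBBBB[0]11
The non-blank tape span at halt is 011.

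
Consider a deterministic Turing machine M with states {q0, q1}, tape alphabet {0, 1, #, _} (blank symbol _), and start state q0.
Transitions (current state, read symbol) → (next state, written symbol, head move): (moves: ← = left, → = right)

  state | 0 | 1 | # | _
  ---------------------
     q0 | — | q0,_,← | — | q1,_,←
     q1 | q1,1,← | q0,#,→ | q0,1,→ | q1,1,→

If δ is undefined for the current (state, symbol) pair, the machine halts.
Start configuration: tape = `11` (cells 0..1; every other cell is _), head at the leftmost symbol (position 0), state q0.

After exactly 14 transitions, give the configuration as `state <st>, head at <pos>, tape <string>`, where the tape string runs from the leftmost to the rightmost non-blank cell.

state=q0 head=0 tape=__[1]1_   (q0,1)→(q0,_,←)
state=q0 head=-1 tape=_[_]_1_   (q0,_)→(q1,_,←)
state=q1 head=-2 tape=[_]__1_   (q1,_)→(q1,1,→)
state=q1 head=-1 tape=1[_]_1_   (q1,_)→(q1,1,→)
state=q1 head=0 tape=11[_]1_   (q1,_)→(q1,1,→)
state=q1 head=1 tape=111[1]_   (q1,1)→(q0,#,→)
state=q0 head=2 tape=111#[_]   (q0,_)→(q1,_,←)
state=q1 head=1 tape=111[#]_   (q1,#)→(q0,1,→)
state=q0 head=2 tape=1111[_]   (q0,_)→(q1,_,←)
state=q1 head=1 tape=111[1]_   (q1,1)→(q0,#,→)
state=q0 head=2 tape=111#[_]   (q0,_)→(q1,_,←)
state=q1 head=1 tape=111[#]_   (q1,#)→(q0,1,→)
state=q0 head=2 tape=1111[_]   (q0,_)→(q1,_,←)
state=q1 head=1 tape=111[1]_   (q1,1)→(q0,#,→)
state=q0 head=2 tape=111#[_]
After 14 steps: state q0, head at 2, tape 111#.

state q0, head at 2, tape 111#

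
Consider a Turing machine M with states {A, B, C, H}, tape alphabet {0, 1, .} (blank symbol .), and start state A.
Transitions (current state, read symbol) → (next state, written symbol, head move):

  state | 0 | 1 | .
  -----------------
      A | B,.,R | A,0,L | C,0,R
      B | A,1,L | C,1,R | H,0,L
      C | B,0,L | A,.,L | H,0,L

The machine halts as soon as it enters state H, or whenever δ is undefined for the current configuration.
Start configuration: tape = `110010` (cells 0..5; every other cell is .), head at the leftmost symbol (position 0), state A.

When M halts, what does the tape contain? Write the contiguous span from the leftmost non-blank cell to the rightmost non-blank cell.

A | ..[1]10010   read 1 → write 0, move L, go to A
A | .[.]010010   read . → write 0, move R, go to C
C | .0[0]10010   read 0 → write 0, move L, go to B
B | .[0]010010   read 0 → write 1, move L, go to A
A | [.]1010010   read . → write 0, move R, go to C
C | 0[1]010010   read 1 → write ., move L, go to A
A | [0].010010   read 0 → write ., move R, go to B
B | .[.]010010   read . → write 0, move L, go to H
H | [.]0010010
The non-blank tape span at halt is 0010010.

0010010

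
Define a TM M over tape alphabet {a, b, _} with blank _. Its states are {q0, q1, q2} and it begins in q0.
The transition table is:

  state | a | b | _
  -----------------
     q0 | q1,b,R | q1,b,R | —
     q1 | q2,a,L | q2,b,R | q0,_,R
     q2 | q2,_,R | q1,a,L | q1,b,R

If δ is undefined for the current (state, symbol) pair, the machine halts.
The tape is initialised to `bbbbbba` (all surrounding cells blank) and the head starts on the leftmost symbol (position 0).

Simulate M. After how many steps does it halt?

15

state=q0 head=0 tape=[b]bbbbba___   (q0,b)→(q1,b,R)
state=q1 head=1 tape=b[b]bbbba___   (q1,b)→(q2,b,R)
state=q2 head=2 tape=bb[b]bbba___   (q2,b)→(q1,a,L)
state=q1 head=1 tape=b[b]abbba___   (q1,b)→(q2,b,R)
state=q2 head=2 tape=bb[a]bbba___   (q2,a)→(q2,_,R)
state=q2 head=3 tape=bb_[b]bba___   (q2,b)→(q1,a,L)
state=q1 head=2 tape=bb[_]abba___   (q1,_)→(q0,_,R)
state=q0 head=3 tape=bb_[a]bba___   (q0,a)→(q1,b,R)
state=q1 head=4 tape=bb_b[b]ba___   (q1,b)→(q2,b,R)
state=q2 head=5 tape=bb_bb[b]a___   (q2,b)→(q1,a,L)
state=q1 head=4 tape=bb_b[b]aa___   (q1,b)→(q2,b,R)
state=q2 head=5 tape=bb_bb[a]a___   (q2,a)→(q2,_,R)
state=q2 head=6 tape=bb_bb_[a]___   (q2,a)→(q2,_,R)
state=q2 head=7 tape=bb_bb__[_]__   (q2,_)→(q1,b,R)
state=q1 head=8 tape=bb_bb__b[_]_   (q1,_)→(q0,_,R)
state=q0 head=9 tape=bb_bb__b_[_]
M halts after 15 transitions.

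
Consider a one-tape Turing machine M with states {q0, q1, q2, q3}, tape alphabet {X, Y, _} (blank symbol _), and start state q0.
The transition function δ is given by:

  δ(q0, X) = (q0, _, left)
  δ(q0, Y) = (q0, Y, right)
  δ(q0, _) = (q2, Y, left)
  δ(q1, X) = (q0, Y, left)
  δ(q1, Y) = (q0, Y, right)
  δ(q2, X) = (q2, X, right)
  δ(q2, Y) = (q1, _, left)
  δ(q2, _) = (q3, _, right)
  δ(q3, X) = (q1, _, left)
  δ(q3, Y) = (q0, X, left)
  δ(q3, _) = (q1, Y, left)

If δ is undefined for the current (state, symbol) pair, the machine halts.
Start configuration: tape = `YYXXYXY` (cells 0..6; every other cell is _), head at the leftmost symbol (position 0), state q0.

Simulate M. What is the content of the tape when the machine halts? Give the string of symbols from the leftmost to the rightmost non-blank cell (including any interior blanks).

YYXYXY

state=q0 head=0 tape=_[Y]YXXYXY   (q0,Y)→(q0,Y,right)
state=q0 head=1 tape=_Y[Y]XXYXY   (q0,Y)→(q0,Y,right)
state=q0 head=2 tape=_YY[X]XYXY   (q0,X)→(q0,_,left)
state=q0 head=1 tape=_Y[Y]_XYXY   (q0,Y)→(q0,Y,right)
state=q0 head=2 tape=_YY[_]XYXY   (q0,_)→(q2,Y,left)
state=q2 head=1 tape=_Y[Y]YXYXY   (q2,Y)→(q1,_,left)
state=q1 head=0 tape=_[Y]_YXYXY   (q1,Y)→(q0,Y,right)
state=q0 head=1 tape=_Y[_]YXYXY   (q0,_)→(q2,Y,left)
state=q2 head=0 tape=_[Y]YYXYXY   (q2,Y)→(q1,_,left)
state=q1 head=-1 tape=[_]_YYXYXY
The non-blank tape span at halt is YYXYXY.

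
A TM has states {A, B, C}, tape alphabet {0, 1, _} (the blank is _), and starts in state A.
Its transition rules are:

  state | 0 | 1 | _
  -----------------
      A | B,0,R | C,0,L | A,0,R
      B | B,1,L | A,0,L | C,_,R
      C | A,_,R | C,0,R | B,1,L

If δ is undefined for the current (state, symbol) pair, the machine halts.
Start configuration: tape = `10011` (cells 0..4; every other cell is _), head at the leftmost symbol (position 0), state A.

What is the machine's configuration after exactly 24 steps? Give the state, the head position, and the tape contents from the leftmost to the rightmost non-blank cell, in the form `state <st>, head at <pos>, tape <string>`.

state=A head=0 tape=__[1]0011__   (A,1)→(C,0,L)
state=C head=-1 tape=_[_]00011__   (C,_)→(B,1,L)
state=B head=-2 tape=[_]100011__   (B,_)→(C,_,R)
state=C head=-1 tape=_[1]00011__   (C,1)→(C,0,R)
state=C head=0 tape=_0[0]0011__   (C,0)→(A,_,R)
state=A head=1 tape=_0_[0]011__   (A,0)→(B,0,R)
state=B head=2 tape=_0_0[0]11__   (B,0)→(B,1,L)
state=B head=1 tape=_0_[0]111__   (B,0)→(B,1,L)
state=B head=0 tape=_0[_]1111__   (B,_)→(C,_,R)
state=C head=1 tape=_0_[1]111__   (C,1)→(C,0,R)
state=C head=2 tape=_0_0[1]11__   (C,1)→(C,0,R)
state=C head=3 tape=_0_00[1]1__   (C,1)→(C,0,R)
state=C head=4 tape=_0_000[1]__   (C,1)→(C,0,R)
state=C head=5 tape=_0_0000[_]_   (C,_)→(B,1,L)
state=B head=4 tape=_0_000[0]1_   (B,0)→(B,1,L)
state=B head=3 tape=_0_00[0]11_   (B,0)→(B,1,L)
state=B head=2 tape=_0_0[0]111_   (B,0)→(B,1,L)
state=B head=1 tape=_0_[0]1111_   (B,0)→(B,1,L)
state=B head=0 tape=_0[_]11111_   (B,_)→(C,_,R)
state=C head=1 tape=_0_[1]1111_   (C,1)→(C,0,R)
state=C head=2 tape=_0_0[1]111_   (C,1)→(C,0,R)
state=C head=3 tape=_0_00[1]11_   (C,1)→(C,0,R)
state=C head=4 tape=_0_000[1]1_   (C,1)→(C,0,R)
state=C head=5 tape=_0_0000[1]_   (C,1)→(C,0,R)
state=C head=6 tape=_0_00000[_]
After 24 steps: state C, head at 6, tape 0_00000.

state C, head at 6, tape 0_00000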